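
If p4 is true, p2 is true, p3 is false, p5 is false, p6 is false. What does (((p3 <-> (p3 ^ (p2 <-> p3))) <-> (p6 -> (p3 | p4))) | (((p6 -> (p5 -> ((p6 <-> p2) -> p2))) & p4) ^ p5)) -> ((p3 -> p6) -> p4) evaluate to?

p2 <-> p3 = T <-> F = F
p3 ^ (p2 <-> p3) = F ^ F = F
p3 <-> (p3 ^ (p2 <-> p3)) = F <-> F = T
p3 | p4 = F | T = T
p6 -> (p3 | p4) = F -> T = T
(p3 <-> (p3 ^ (p2 <-> p3))) <-> (p6 -> (p3 | p4)) = T <-> T = T
p6 <-> p2 = F <-> T = F
(p6 <-> p2) -> p2 = F -> T = T
p5 -> ((p6 <-> p2) -> p2) = F -> T = T
p6 -> (p5 -> ((p6 <-> p2) -> p2)) = F -> T = T
(p6 -> (p5 -> ((p6 <-> p2) -> p2))) & p4 = T & T = T
((p6 -> (p5 -> ((p6 <-> p2) -> p2))) & p4) ^ p5 = T ^ F = T
((p3 <-> (p3 ^ (p2 <-> p3))) <-> (p6 -> (p3 | p4))) | (((p6 -> (p5 -> ((p6 <-> p2) -> p2))) & p4) ^ p5) = T | T = T
p3 -> p6 = F -> F = T
(p3 -> p6) -> p4 = T -> T = T
(((p3 <-> (p3 ^ (p2 <-> p3))) <-> (p6 -> (p3 | p4))) | (((p6 -> (p5 -> ((p6 <-> p2) -> p2))) & p4) ^ p5)) -> ((p3 -> p6) -> p4) = T -> T = T

T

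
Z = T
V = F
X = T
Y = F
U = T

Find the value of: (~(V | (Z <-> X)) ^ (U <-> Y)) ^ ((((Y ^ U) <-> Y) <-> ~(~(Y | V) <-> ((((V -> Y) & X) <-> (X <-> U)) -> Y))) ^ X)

Z <-> X = T <-> T = T
V | (Z <-> X) = F | T = T
~(V | (Z <-> X)) = ~T = F
U <-> Y = T <-> F = F
~(V | (Z <-> X)) ^ (U <-> Y) = F ^ F = F
Y ^ U = F ^ T = T
(Y ^ U) <-> Y = T <-> F = F
Y | V = F | F = F
~(Y | V) = ~F = T
V -> Y = F -> F = T
(V -> Y) & X = T & T = T
X <-> U = T <-> T = T
((V -> Y) & X) <-> (X <-> U) = T <-> T = T
(((V -> Y) & X) <-> (X <-> U)) -> Y = T -> F = F
~(Y | V) <-> ((((V -> Y) & X) <-> (X <-> U)) -> Y) = T <-> F = F
~(~(Y | V) <-> ((((V -> Y) & X) <-> (X <-> U)) -> Y)) = ~F = T
((Y ^ U) <-> Y) <-> ~(~(Y | V) <-> ((((V -> Y) & X) <-> (X <-> U)) -> Y)) = F <-> T = F
(((Y ^ U) <-> Y) <-> ~(~(Y | V) <-> ((((V -> Y) & X) <-> (X <-> U)) -> Y))) ^ X = F ^ T = T
(~(V | (Z <-> X)) ^ (U <-> Y)) ^ ((((Y ^ U) <-> Y) <-> ~(~(Y | V) <-> ((((V -> Y) & X) <-> (X <-> U)) -> Y))) ^ X) = F ^ T = T

T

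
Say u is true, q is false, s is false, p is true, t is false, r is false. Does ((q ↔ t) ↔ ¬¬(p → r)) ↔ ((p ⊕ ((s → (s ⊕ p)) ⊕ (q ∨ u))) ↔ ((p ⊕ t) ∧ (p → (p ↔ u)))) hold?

False

q ↔ t = False ↔ False = True
p → r = True → False = False
¬(p → r) = ¬False = True
¬¬(p → r) = ¬True = False
(q ↔ t) ↔ ¬¬(p → r) = True ↔ False = False
s ⊕ p = False ⊕ True = True
s → (s ⊕ p) = False → True = True
q ∨ u = False ∨ True = True
(s → (s ⊕ p)) ⊕ (q ∨ u) = True ⊕ True = False
p ⊕ ((s → (s ⊕ p)) ⊕ (q ∨ u)) = True ⊕ False = True
p ⊕ t = True ⊕ False = True
p ↔ u = True ↔ True = True
p → (p ↔ u) = True → True = True
(p ⊕ t) ∧ (p → (p ↔ u)) = True ∧ True = True
(p ⊕ ((s → (s ⊕ p)) ⊕ (q ∨ u))) ↔ ((p ⊕ t) ∧ (p → (p ↔ u))) = True ↔ True = True
((q ↔ t) ↔ ¬¬(p → r)) ↔ ((p ⊕ ((s → (s ⊕ p)) ⊕ (q ∨ u))) ↔ ((p ⊕ t) ∧ (p → (p ↔ u)))) = False ↔ True = False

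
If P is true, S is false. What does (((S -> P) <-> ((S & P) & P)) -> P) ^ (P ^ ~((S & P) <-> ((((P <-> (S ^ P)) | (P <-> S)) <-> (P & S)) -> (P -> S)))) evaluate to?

True

Substituting P=True, S=False:
S -> P = False -> True = True
S & P = False & True = False
(S & P) & P = False & True = False
(S -> P) <-> ((S & P) & P) = True <-> False = False
((S -> P) <-> ((S & P) & P)) -> P = False -> True = True
S & P = False & True = False
S ^ P = False ^ True = True
P <-> (S ^ P) = True <-> True = True
P <-> S = True <-> False = False
(P <-> (S ^ P)) | (P <-> S) = True | False = True
P & S = True & False = False
((P <-> (S ^ P)) | (P <-> S)) <-> (P & S) = True <-> False = False
P -> S = True -> False = False
(((P <-> (S ^ P)) | (P <-> S)) <-> (P & S)) -> (P -> S) = False -> False = True
(S & P) <-> ((((P <-> (S ^ P)) | (P <-> S)) <-> (P & S)) -> (P -> S)) = False <-> True = False
~((S & P) <-> ((((P <-> (S ^ P)) | (P <-> S)) <-> (P & S)) -> (P -> S))) = ~False = True
P ^ ~((S & P) <-> ((((P <-> (S ^ P)) | (P <-> S)) <-> (P & S)) -> (P -> S))) = True ^ True = False
(((S -> P) <-> ((S & P) & P)) -> P) ^ (P ^ ~((S & P) <-> ((((P <-> (S ^ P)) | (P <-> S)) <-> (P & S)) -> (P -> S)))) = True ^ False = True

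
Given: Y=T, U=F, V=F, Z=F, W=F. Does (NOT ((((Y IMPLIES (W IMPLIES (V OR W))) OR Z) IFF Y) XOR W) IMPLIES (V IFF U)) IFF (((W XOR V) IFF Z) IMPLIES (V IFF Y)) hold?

F

V OR W = F OR F = F
W IMPLIES (V OR W) = F IMPLIES F = T
Y IMPLIES (W IMPLIES (V OR W)) = T IMPLIES T = T
(Y IMPLIES (W IMPLIES (V OR W))) OR Z = T OR F = T
((Y IMPLIES (W IMPLIES (V OR W))) OR Z) IFF Y = T IFF T = T
(((Y IMPLIES (W IMPLIES (V OR W))) OR Z) IFF Y) XOR W = T XOR F = T
NOT ((((Y IMPLIES (W IMPLIES (V OR W))) OR Z) IFF Y) XOR W) = NOT T = F
V IFF U = F IFF F = T
NOT ((((Y IMPLIES (W IMPLIES (V OR W))) OR Z) IFF Y) XOR W) IMPLIES (V IFF U) = F IMPLIES T = T
W XOR V = F XOR F = F
(W XOR V) IFF Z = F IFF F = T
V IFF Y = F IFF T = F
((W XOR V) IFF Z) IMPLIES (V IFF Y) = T IMPLIES F = F
(NOT ((((Y IMPLIES (W IMPLIES (V OR W))) OR Z) IFF Y) XOR W) IMPLIES (V IFF U)) IFF (((W XOR V) IFF Z) IMPLIES (V IFF Y)) = T IFF F = F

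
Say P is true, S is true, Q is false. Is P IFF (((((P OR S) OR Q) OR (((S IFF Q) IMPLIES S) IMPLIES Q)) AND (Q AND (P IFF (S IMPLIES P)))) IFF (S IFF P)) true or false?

Substituting P=true, S=true, Q=false:
P OR S = true OR true = true
(P OR S) OR Q = true OR false = true
S IFF Q = true IFF false = false
(S IFF Q) IMPLIES S = false IMPLIES true = true
((S IFF Q) IMPLIES S) IMPLIES Q = true IMPLIES false = false
((P OR S) OR Q) OR (((S IFF Q) IMPLIES S) IMPLIES Q) = true OR false = true
S IMPLIES P = true IMPLIES true = true
P IFF (S IMPLIES P) = true IFF true = true
Q AND (P IFF (S IMPLIES P)) = false AND true = false
(((P OR S) OR Q) OR (((S IFF Q) IMPLIES S) IMPLIES Q)) AND (Q AND (P IFF (S IMPLIES P))) = true AND false = false
S IFF P = true IFF true = true
((((P OR S) OR Q) OR (((S IFF Q) IMPLIES S) IMPLIES Q)) AND (Q AND (P IFF (S IMPLIES P)))) IFF (S IFF P) = false IFF true = false
P IFF (((((P OR S) OR Q) OR (((S IFF Q) IMPLIES S) IMPLIES Q)) AND (Q AND (P IFF (S IMPLIES P)))) IFF (S IFF P)) = true IFF false = false

false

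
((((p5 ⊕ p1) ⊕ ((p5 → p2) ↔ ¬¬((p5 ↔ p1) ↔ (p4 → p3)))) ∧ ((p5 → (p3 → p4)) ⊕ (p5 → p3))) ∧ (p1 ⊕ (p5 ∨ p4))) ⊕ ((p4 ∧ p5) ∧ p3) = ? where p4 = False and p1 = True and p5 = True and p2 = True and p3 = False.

False

p5 ⊕ p1 = True ⊕ True = False
p5 → p2 = True → True = True
p5 ↔ p1 = True ↔ True = True
p4 → p3 = False → False = True
(p5 ↔ p1) ↔ (p4 → p3) = True ↔ True = True
¬((p5 ↔ p1) ↔ (p4 → p3)) = ¬True = False
¬¬((p5 ↔ p1) ↔ (p4 → p3)) = ¬False = True
(p5 → p2) ↔ ¬¬((p5 ↔ p1) ↔ (p4 → p3)) = True ↔ True = True
(p5 ⊕ p1) ⊕ ((p5 → p2) ↔ ¬¬((p5 ↔ p1) ↔ (p4 → p3))) = False ⊕ True = True
p3 → p4 = False → False = True
p5 → (p3 → p4) = True → True = True
p5 → p3 = True → False = False
(p5 → (p3 → p4)) ⊕ (p5 → p3) = True ⊕ False = True
((p5 ⊕ p1) ⊕ ((p5 → p2) ↔ ¬¬((p5 ↔ p1) ↔ (p4 → p3)))) ∧ ((p5 → (p3 → p4)) ⊕ (p5 → p3)) = True ∧ True = True
p5 ∨ p4 = True ∨ False = True
p1 ⊕ (p5 ∨ p4) = True ⊕ True = False
(((p5 ⊕ p1) ⊕ ((p5 → p2) ↔ ¬¬((p5 ↔ p1) ↔ (p4 → p3)))) ∧ ((p5 → (p3 → p4)) ⊕ (p5 → p3))) ∧ (p1 ⊕ (p5 ∨ p4)) = True ∧ False = False
p4 ∧ p5 = False ∧ True = False
(p4 ∧ p5) ∧ p3 = False ∧ False = False
((((p5 ⊕ p1) ⊕ ((p5 → p2) ↔ ¬¬((p5 ↔ p1) ↔ (p4 → p3)))) ∧ ((p5 → (p3 → p4)) ⊕ (p5 → p3))) ∧ (p1 ⊕ (p5 ∨ p4))) ⊕ ((p4 ∧ p5) ∧ p3) = False ⊕ False = False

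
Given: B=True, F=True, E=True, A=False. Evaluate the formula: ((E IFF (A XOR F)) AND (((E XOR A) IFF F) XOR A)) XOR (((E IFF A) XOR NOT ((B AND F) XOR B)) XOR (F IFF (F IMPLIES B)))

A XOR F = False XOR True = True
E IFF (A XOR F) = True IFF True = True
E XOR A = True XOR False = True
(E XOR A) IFF F = True IFF True = True
((E XOR A) IFF F) XOR A = True XOR False = True
(E IFF (A XOR F)) AND (((E XOR A) IFF F) XOR A) = True AND True = True
E IFF A = True IFF False = False
B AND F = True AND True = True
(B AND F) XOR B = True XOR True = False
NOT ((B AND F) XOR B) = NOT False = True
(E IFF A) XOR NOT ((B AND F) XOR B) = False XOR True = True
F IMPLIES B = True IMPLIES True = True
F IFF (F IMPLIES B) = True IFF True = True
((E IFF A) XOR NOT ((B AND F) XOR B)) XOR (F IFF (F IMPLIES B)) = True XOR True = False
((E IFF (A XOR F)) AND (((E XOR A) IFF F) XOR A)) XOR (((E IFF A) XOR NOT ((B AND F) XOR B)) XOR (F IFF (F IMPLIES B))) = True XOR False = True

True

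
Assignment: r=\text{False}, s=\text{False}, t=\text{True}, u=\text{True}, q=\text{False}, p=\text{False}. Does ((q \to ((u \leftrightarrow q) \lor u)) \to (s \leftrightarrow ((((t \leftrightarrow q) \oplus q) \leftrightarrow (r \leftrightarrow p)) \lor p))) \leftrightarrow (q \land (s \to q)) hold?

\text{False}

u \leftrightarrow q = \text{True} \leftrightarrow \text{False} = \text{False}
(u \leftrightarrow q) \lor u = \text{False} \lor \text{True} = \text{True}
q \to ((u \leftrightarrow q) \lor u) = \text{False} \to \text{True} = \text{True}
t \leftrightarrow q = \text{True} \leftrightarrow \text{False} = \text{False}
(t \leftrightarrow q) \oplus q = \text{False} \oplus \text{False} = \text{False}
r \leftrightarrow p = \text{False} \leftrightarrow \text{False} = \text{True}
((t \leftrightarrow q) \oplus q) \leftrightarrow (r \leftrightarrow p) = \text{False} \leftrightarrow \text{True} = \text{False}
(((t \leftrightarrow q) \oplus q) \leftrightarrow (r \leftrightarrow p)) \lor p = \text{False} \lor \text{False} = \text{False}
s \leftrightarrow ((((t \leftrightarrow q) \oplus q) \leftrightarrow (r \leftrightarrow p)) \lor p) = \text{False} \leftrightarrow \text{False} = \text{True}
(q \to ((u \leftrightarrow q) \lor u)) \to (s \leftrightarrow ((((t \leftrightarrow q) \oplus q) \leftrightarrow (r \leftrightarrow p)) \lor p)) = \text{True} \to \text{True} = \text{True}
s \to q = \text{False} \to \text{False} = \text{True}
q \land (s \to q) = \text{False} \land \text{True} = \text{False}
((q \to ((u \leftrightarrow q) \lor u)) \to (s \leftrightarrow ((((t \leftrightarrow q) \oplus q) \leftrightarrow (r \leftrightarrow p)) \lor p))) \leftrightarrow (q \land (s \to q)) = \text{True} \leftrightarrow \text{False} = \text{False}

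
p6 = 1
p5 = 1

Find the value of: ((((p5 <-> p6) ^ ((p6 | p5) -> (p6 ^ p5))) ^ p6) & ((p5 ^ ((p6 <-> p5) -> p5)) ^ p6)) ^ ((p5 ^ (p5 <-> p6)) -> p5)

1

p5 <-> p6 = 1 <-> 1 = 1
p6 | p5 = 1 | 1 = 1
p6 ^ p5 = 1 ^ 1 = 0
(p6 | p5) -> (p6 ^ p5) = 1 -> 0 = 0
(p5 <-> p6) ^ ((p6 | p5) -> (p6 ^ p5)) = 1 ^ 0 = 1
((p5 <-> p6) ^ ((p6 | p5) -> (p6 ^ p5))) ^ p6 = 1 ^ 1 = 0
p6 <-> p5 = 1 <-> 1 = 1
(p6 <-> p5) -> p5 = 1 -> 1 = 1
p5 ^ ((p6 <-> p5) -> p5) = 1 ^ 1 = 0
(p5 ^ ((p6 <-> p5) -> p5)) ^ p6 = 0 ^ 1 = 1
(((p5 <-> p6) ^ ((p6 | p5) -> (p6 ^ p5))) ^ p6) & ((p5 ^ ((p6 <-> p5) -> p5)) ^ p6) = 0 & 1 = 0
p5 <-> p6 = 1 <-> 1 = 1
p5 ^ (p5 <-> p6) = 1 ^ 1 = 0
(p5 ^ (p5 <-> p6)) -> p5 = 0 -> 1 = 1
((((p5 <-> p6) ^ ((p6 | p5) -> (p6 ^ p5))) ^ p6) & ((p5 ^ ((p6 <-> p5) -> p5)) ^ p6)) ^ ((p5 ^ (p5 <-> p6)) -> p5) = 0 ^ 1 = 1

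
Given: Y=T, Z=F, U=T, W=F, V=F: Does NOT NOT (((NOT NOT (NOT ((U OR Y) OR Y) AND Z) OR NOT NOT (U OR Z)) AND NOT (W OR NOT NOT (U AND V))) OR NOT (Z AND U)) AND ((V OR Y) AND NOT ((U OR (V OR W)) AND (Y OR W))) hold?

U OR Y = T OR T = T
(U OR Y) OR Y = T OR T = T
NOT ((U OR Y) OR Y) = NOT T = F
NOT ((U OR Y) OR Y) AND Z = F AND F = F
NOT (NOT ((U OR Y) OR Y) AND Z) = NOT F = T
NOT NOT (NOT ((U OR Y) OR Y) AND Z) = NOT T = F
U OR Z = T OR F = T
NOT (U OR Z) = NOT T = F
NOT NOT (U OR Z) = NOT F = T
NOT NOT (NOT ((U OR Y) OR Y) AND Z) OR NOT NOT (U OR Z) = F OR T = T
U AND V = T AND F = F
NOT (U AND V) = NOT F = T
NOT NOT (U AND V) = NOT T = F
W OR NOT NOT (U AND V) = F OR F = F
NOT (W OR NOT NOT (U AND V)) = NOT F = T
(NOT NOT (NOT ((U OR Y) OR Y) AND Z) OR NOT NOT (U OR Z)) AND NOT (W OR NOT NOT (U AND V)) = T AND T = T
Z AND U = F AND T = F
NOT (Z AND U) = NOT F = T
((NOT NOT (NOT ((U OR Y) OR Y) AND Z) OR NOT NOT (U OR Z)) AND NOT (W OR NOT NOT (U AND V))) OR NOT (Z AND U) = T OR T = T
NOT (((NOT NOT (NOT ((U OR Y) OR Y) AND Z) OR NOT NOT (U OR Z)) AND NOT (W OR NOT NOT (U AND V))) OR NOT (Z AND U)) = NOT T = F
NOT NOT (((NOT NOT (NOT ((U OR Y) OR Y) AND Z) OR NOT NOT (U OR Z)) AND NOT (W OR NOT NOT (U AND V))) OR NOT (Z AND U)) = NOT F = T
V OR Y = F OR T = T
V OR W = F OR F = F
U OR (V OR W) = T OR F = T
Y OR W = T OR F = T
(U OR (V OR W)) AND (Y OR W) = T AND T = T
NOT ((U OR (V OR W)) AND (Y OR W)) = NOT T = F
(V OR Y) AND NOT ((U OR (V OR W)) AND (Y OR W)) = T AND F = F
NOT NOT (((NOT NOT (NOT ((U OR Y) OR Y) AND Z) OR NOT NOT (U OR Z)) AND NOT (W OR NOT NOT (U AND V))) OR NOT (Z AND U)) AND ((V OR Y) AND NOT ((U OR (V OR W)) AND (Y OR W))) = T AND F = F

F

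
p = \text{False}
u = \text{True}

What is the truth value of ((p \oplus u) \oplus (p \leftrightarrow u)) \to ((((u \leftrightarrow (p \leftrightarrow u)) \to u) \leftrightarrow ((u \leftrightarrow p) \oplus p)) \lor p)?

\text{False}

Substituting p=\text{False}, u=\text{True}:
p \oplus u = \text{False} \oplus \text{True} = \text{True}
p \leftrightarrow u = \text{False} \leftrightarrow \text{True} = \text{False}
(p \oplus u) \oplus (p \leftrightarrow u) = \text{True} \oplus \text{False} = \text{True}
p \leftrightarrow u = \text{False} \leftrightarrow \text{True} = \text{False}
u \leftrightarrow (p \leftrightarrow u) = \text{True} \leftrightarrow \text{False} = \text{False}
(u \leftrightarrow (p \leftrightarrow u)) \to u = \text{False} \to \text{True} = \text{True}
u \leftrightarrow p = \text{True} \leftrightarrow \text{False} = \text{False}
(u \leftrightarrow p) \oplus p = \text{False} \oplus \text{False} = \text{False}
((u \leftrightarrow (p \leftrightarrow u)) \to u) \leftrightarrow ((u \leftrightarrow p) \oplus p) = \text{True} \leftrightarrow \text{False} = \text{False}
(((u \leftrightarrow (p \leftrightarrow u)) \to u) \leftrightarrow ((u \leftrightarrow p) \oplus p)) \lor p = \text{False} \lor \text{False} = \text{False}
((p \oplus u) \oplus (p \leftrightarrow u)) \to ((((u \leftrightarrow (p \leftrightarrow u)) \to u) \leftrightarrow ((u \leftrightarrow p) \oplus p)) \lor p) = \text{True} \to \text{False} = \text{False}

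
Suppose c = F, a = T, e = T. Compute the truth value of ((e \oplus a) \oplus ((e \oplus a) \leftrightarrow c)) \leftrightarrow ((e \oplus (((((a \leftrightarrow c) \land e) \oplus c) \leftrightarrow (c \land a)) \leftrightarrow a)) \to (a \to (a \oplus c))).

e \oplus a = T \oplus T = F
e \oplus a = T \oplus T = F
(e \oplus a) \leftrightarrow c = F \leftrightarrow F = T
(e \oplus a) \oplus ((e \oplus a) \leftrightarrow c) = F \oplus T = T
a \leftrightarrow c = T \leftrightarrow F = F
(a \leftrightarrow c) \land e = F \land T = F
((a \leftrightarrow c) \land e) \oplus c = F \oplus F = F
c \land a = F \land T = F
(((a \leftrightarrow c) \land e) \oplus c) \leftrightarrow (c \land a) = F \leftrightarrow F = T
((((a \leftrightarrow c) \land e) \oplus c) \leftrightarrow (c \land a)) \leftrightarrow a = T \leftrightarrow T = T
e \oplus (((((a \leftrightarrow c) \land e) \oplus c) \leftrightarrow (c \land a)) \leftrightarrow a) = T \oplus T = F
a \oplus c = T \oplus F = T
a \to (a \oplus c) = T \to T = T
(e \oplus (((((a \leftrightarrow c) \land e) \oplus c) \leftrightarrow (c \land a)) \leftrightarrow a)) \to (a \to (a \oplus c)) = F \to T = T
((e \oplus a) \oplus ((e \oplus a) \leftrightarrow c)) \leftrightarrow ((e \oplus (((((a \leftrightarrow c) \land e) \oplus c) \leftrightarrow (c \land a)) \leftrightarrow a)) \to (a \to (a \oplus c))) = T \leftrightarrow T = T

T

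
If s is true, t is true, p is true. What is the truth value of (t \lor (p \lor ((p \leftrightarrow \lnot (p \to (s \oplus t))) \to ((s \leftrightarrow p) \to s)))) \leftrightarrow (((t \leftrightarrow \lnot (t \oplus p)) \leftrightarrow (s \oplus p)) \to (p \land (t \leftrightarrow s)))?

\text{True}

s \oplus t = \text{True} \oplus \text{True} = \text{False}
p \to (s \oplus t) = \text{True} \to \text{False} = \text{False}
\lnot (p \to (s \oplus t)) = \lnot \text{False} = \text{True}
p \leftrightarrow \lnot (p \to (s \oplus t)) = \text{True} \leftrightarrow \text{True} = \text{True}
s \leftrightarrow p = \text{True} \leftrightarrow \text{True} = \text{True}
(s \leftrightarrow p) \to s = \text{True} \to \text{True} = \text{True}
(p \leftrightarrow \lnot (p \to (s \oplus t))) \to ((s \leftrightarrow p) \to s) = \text{True} \to \text{True} = \text{True}
p \lor ((p \leftrightarrow \lnot (p \to (s \oplus t))) \to ((s \leftrightarrow p) \to s)) = \text{True} \lor \text{True} = \text{True}
t \lor (p \lor ((p \leftrightarrow \lnot (p \to (s \oplus t))) \to ((s \leftrightarrow p) \to s))) = \text{True} \lor \text{True} = \text{True}
t \oplus p = \text{True} \oplus \text{True} = \text{False}
\lnot (t \oplus p) = \lnot \text{False} = \text{True}
t \leftrightarrow \lnot (t \oplus p) = \text{True} \leftrightarrow \text{True} = \text{True}
s \oplus p = \text{True} \oplus \text{True} = \text{False}
(t \leftrightarrow \lnot (t \oplus p)) \leftrightarrow (s \oplus p) = \text{True} \leftrightarrow \text{False} = \text{False}
t \leftrightarrow s = \text{True} \leftrightarrow \text{True} = \text{True}
p \land (t \leftrightarrow s) = \text{True} \land \text{True} = \text{True}
((t \leftrightarrow \lnot (t \oplus p)) \leftrightarrow (s \oplus p)) \to (p \land (t \leftrightarrow s)) = \text{False} \to \text{True} = \text{True}
(t \lor (p \lor ((p \leftrightarrow \lnot (p \to (s \oplus t))) \to ((s \leftrightarrow p) \to s)))) \leftrightarrow (((t \leftrightarrow \lnot (t \oplus p)) \leftrightarrow (s \oplus p)) \to (p \land (t \leftrightarrow s))) = \text{True} \leftrightarrow \text{True} = \text{True}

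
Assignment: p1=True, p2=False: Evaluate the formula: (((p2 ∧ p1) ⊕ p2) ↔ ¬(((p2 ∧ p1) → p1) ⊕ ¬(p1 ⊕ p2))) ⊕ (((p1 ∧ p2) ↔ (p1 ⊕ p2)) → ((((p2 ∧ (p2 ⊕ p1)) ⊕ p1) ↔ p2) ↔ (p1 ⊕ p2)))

p2 ∧ p1 = False ∧ True = False
(p2 ∧ p1) ⊕ p2 = False ⊕ False = False
p2 ∧ p1 = False ∧ True = False
(p2 ∧ p1) → p1 = False → True = True
p1 ⊕ p2 = True ⊕ False = True
¬(p1 ⊕ p2) = ¬True = False
((p2 ∧ p1) → p1) ⊕ ¬(p1 ⊕ p2) = True ⊕ False = True
¬(((p2 ∧ p1) → p1) ⊕ ¬(p1 ⊕ p2)) = ¬True = False
((p2 ∧ p1) ⊕ p2) ↔ ¬(((p2 ∧ p1) → p1) ⊕ ¬(p1 ⊕ p2)) = False ↔ False = True
p1 ∧ p2 = True ∧ False = False
p1 ⊕ p2 = True ⊕ False = True
(p1 ∧ p2) ↔ (p1 ⊕ p2) = False ↔ True = False
p2 ⊕ p1 = False ⊕ True = True
p2 ∧ (p2 ⊕ p1) = False ∧ True = False
(p2 ∧ (p2 ⊕ p1)) ⊕ p1 = False ⊕ True = True
((p2 ∧ (p2 ⊕ p1)) ⊕ p1) ↔ p2 = True ↔ False = False
p1 ⊕ p2 = True ⊕ False = True
(((p2 ∧ (p2 ⊕ p1)) ⊕ p1) ↔ p2) ↔ (p1 ⊕ p2) = False ↔ True = False
((p1 ∧ p2) ↔ (p1 ⊕ p2)) → ((((p2 ∧ (p2 ⊕ p1)) ⊕ p1) ↔ p2) ↔ (p1 ⊕ p2)) = False → False = True
(((p2 ∧ p1) ⊕ p2) ↔ ¬(((p2 ∧ p1) → p1) ⊕ ¬(p1 ⊕ p2))) ⊕ (((p1 ∧ p2) ↔ (p1 ⊕ p2)) → ((((p2 ∧ (p2 ⊕ p1)) ⊕ p1) ↔ p2) ↔ (p1 ⊕ p2))) = True ⊕ True = False

False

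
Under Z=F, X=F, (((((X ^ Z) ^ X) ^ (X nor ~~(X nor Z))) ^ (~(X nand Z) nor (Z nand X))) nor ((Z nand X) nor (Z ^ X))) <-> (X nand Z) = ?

Substituting Z=F, X=F:
X ^ Z = F ^ F = F
(X ^ Z) ^ X = F ^ F = F
X nor Z = F nor F = T
~(X nor Z) = ~T = F
~~(X nor Z) = ~F = T
X nor ~~(X nor Z) = F nor T = F
((X ^ Z) ^ X) ^ (X nor ~~(X nor Z)) = F ^ F = F
X nand Z = F nand F = T
~(X nand Z) = ~T = F
Z nand X = F nand F = T
~(X nand Z) nor (Z nand X) = F nor T = F
(((X ^ Z) ^ X) ^ (X nor ~~(X nor Z))) ^ (~(X nand Z) nor (Z nand X)) = F ^ F = F
Z nand X = F nand F = T
Z ^ X = F ^ F = F
(Z nand X) nor (Z ^ X) = T nor F = F
((((X ^ Z) ^ X) ^ (X nor ~~(X nor Z))) ^ (~(X nand Z) nor (Z nand X))) nor ((Z nand X) nor (Z ^ X)) = F nor F = T
X nand Z = F nand F = T
(((((X ^ Z) ^ X) ^ (X nor ~~(X nor Z))) ^ (~(X nand Z) nor (Z nand X))) nor ((Z nand X) nor (Z ^ X))) <-> (X nand Z) = T <-> T = T

T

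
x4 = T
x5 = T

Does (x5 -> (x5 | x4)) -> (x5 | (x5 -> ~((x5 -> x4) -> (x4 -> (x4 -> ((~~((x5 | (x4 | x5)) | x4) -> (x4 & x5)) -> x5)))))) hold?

T

x5 | x4 = T | T = T
x5 -> (x5 | x4) = T -> T = T
x5 -> x4 = T -> T = T
x4 | x5 = T | T = T
x5 | (x4 | x5) = T | T = T
(x5 | (x4 | x5)) | x4 = T | T = T
~((x5 | (x4 | x5)) | x4) = ~T = F
~~((x5 | (x4 | x5)) | x4) = ~F = T
x4 & x5 = T & T = T
~~((x5 | (x4 | x5)) | x4) -> (x4 & x5) = T -> T = T
(~~((x5 | (x4 | x5)) | x4) -> (x4 & x5)) -> x5 = T -> T = T
x4 -> ((~~((x5 | (x4 | x5)) | x4) -> (x4 & x5)) -> x5) = T -> T = T
x4 -> (x4 -> ((~~((x5 | (x4 | x5)) | x4) -> (x4 & x5)) -> x5)) = T -> T = T
(x5 -> x4) -> (x4 -> (x4 -> ((~~((x5 | (x4 | x5)) | x4) -> (x4 & x5)) -> x5))) = T -> T = T
~((x5 -> x4) -> (x4 -> (x4 -> ((~~((x5 | (x4 | x5)) | x4) -> (x4 & x5)) -> x5)))) = ~T = F
x5 -> ~((x5 -> x4) -> (x4 -> (x4 -> ((~~((x5 | (x4 | x5)) | x4) -> (x4 & x5)) -> x5)))) = T -> F = F
x5 | (x5 -> ~((x5 -> x4) -> (x4 -> (x4 -> ((~~((x5 | (x4 | x5)) | x4) -> (x4 & x5)) -> x5))))) = T | F = T
(x5 -> (x5 | x4)) -> (x5 | (x5 -> ~((x5 -> x4) -> (x4 -> (x4 -> ((~~((x5 | (x4 | x5)) | x4) -> (x4 & x5)) -> x5)))))) = T -> T = T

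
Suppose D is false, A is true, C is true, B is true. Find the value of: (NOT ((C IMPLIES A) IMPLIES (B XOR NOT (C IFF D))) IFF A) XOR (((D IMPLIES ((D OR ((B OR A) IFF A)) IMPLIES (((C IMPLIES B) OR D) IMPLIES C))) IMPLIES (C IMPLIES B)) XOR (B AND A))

true

C IMPLIES A = true IMPLIES true = true
C IFF D = true IFF false = false
NOT (C IFF D) = NOT false = true
B XOR NOT (C IFF D) = true XOR true = false
(C IMPLIES A) IMPLIES (B XOR NOT (C IFF D)) = true IMPLIES false = false
NOT ((C IMPLIES A) IMPLIES (B XOR NOT (C IFF D))) = NOT false = true
NOT ((C IMPLIES A) IMPLIES (B XOR NOT (C IFF D))) IFF A = true IFF true = true
B OR A = true OR true = true
(B OR A) IFF A = true IFF true = true
D OR ((B OR A) IFF A) = false OR true = true
C IMPLIES B = true IMPLIES true = true
(C IMPLIES B) OR D = true OR false = true
((C IMPLIES B) OR D) IMPLIES C = true IMPLIES true = true
(D OR ((B OR A) IFF A)) IMPLIES (((C IMPLIES B) OR D) IMPLIES C) = true IMPLIES true = true
D IMPLIES ((D OR ((B OR A) IFF A)) IMPLIES (((C IMPLIES B) OR D) IMPLIES C)) = false IMPLIES true = true
C IMPLIES B = true IMPLIES true = true
(D IMPLIES ((D OR ((B OR A) IFF A)) IMPLIES (((C IMPLIES B) OR D) IMPLIES C))) IMPLIES (C IMPLIES B) = true IMPLIES true = true
B AND A = true AND true = true
((D IMPLIES ((D OR ((B OR A) IFF A)) IMPLIES (((C IMPLIES B) OR D) IMPLIES C))) IMPLIES (C IMPLIES B)) XOR (B AND A) = true XOR true = false
(NOT ((C IMPLIES A) IMPLIES (B XOR NOT (C IFF D))) IFF A) XOR (((D IMPLIES ((D OR ((B OR A) IFF A)) IMPLIES (((C IMPLIES B) OR D) IMPLIES C))) IMPLIES (C IMPLIES B)) XOR (B AND A)) = true XOR false = true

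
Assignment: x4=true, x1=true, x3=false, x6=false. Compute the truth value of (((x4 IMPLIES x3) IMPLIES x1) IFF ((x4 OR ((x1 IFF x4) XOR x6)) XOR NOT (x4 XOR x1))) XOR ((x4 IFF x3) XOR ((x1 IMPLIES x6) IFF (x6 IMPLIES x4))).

Substituting x4=true, x1=true, x3=false, x6=false:
x4 IMPLIES x3 = true IMPLIES false = false
(x4 IMPLIES x3) IMPLIES x1 = false IMPLIES true = true
x1 IFF x4 = true IFF true = true
(x1 IFF x4) XOR x6 = true XOR false = true
x4 OR ((x1 IFF x4) XOR x6) = true OR true = true
x4 XOR x1 = true XOR true = false
NOT (x4 XOR x1) = NOT false = true
(x4 OR ((x1 IFF x4) XOR x6)) XOR NOT (x4 XOR x1) = true XOR true = false
((x4 IMPLIES x3) IMPLIES x1) IFF ((x4 OR ((x1 IFF x4) XOR x6)) XOR NOT (x4 XOR x1)) = true IFF false = false
x4 IFF x3 = true IFF false = false
x1 IMPLIES x6 = true IMPLIES false = false
x6 IMPLIES x4 = false IMPLIES true = true
(x1 IMPLIES x6) IFF (x6 IMPLIES x4) = false IFF true = false
(x4 IFF x3) XOR ((x1 IMPLIES x6) IFF (x6 IMPLIES x4)) = false XOR false = false
(((x4 IMPLIES x3) IMPLIES x1) IFF ((x4 OR ((x1 IFF x4) XOR x6)) XOR NOT (x4 XOR x1))) XOR ((x4 IFF x3) XOR ((x1 IMPLIES x6) IFF (x6 IMPLIES x4))) = false XOR false = false

false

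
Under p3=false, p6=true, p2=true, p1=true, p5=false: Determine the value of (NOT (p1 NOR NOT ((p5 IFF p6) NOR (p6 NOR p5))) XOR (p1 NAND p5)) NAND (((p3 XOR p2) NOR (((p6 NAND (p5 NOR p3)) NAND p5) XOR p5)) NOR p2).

p5 IFF p6 = false IFF true = false
p6 NOR p5 = true NOR false = false
(p5 IFF p6) NOR (p6 NOR p5) = false NOR false = true
NOT ((p5 IFF p6) NOR (p6 NOR p5)) = NOT true = false
p1 NOR NOT ((p5 IFF p6) NOR (p6 NOR p5)) = true NOR false = false
NOT (p1 NOR NOT ((p5 IFF p6) NOR (p6 NOR p5))) = NOT false = true
p1 NAND p5 = true NAND false = true
NOT (p1 NOR NOT ((p5 IFF p6) NOR (p6 NOR p5))) XOR (p1 NAND p5) = true XOR true = false
p3 XOR p2 = false XOR true = true
p5 NOR p3 = false NOR false = true
p6 NAND (p5 NOR p3) = true NAND true = false
(p6 NAND (p5 NOR p3)) NAND p5 = false NAND false = true
((p6 NAND (p5 NOR p3)) NAND p5) XOR p5 = true XOR false = true
(p3 XOR p2) NOR (((p6 NAND (p5 NOR p3)) NAND p5) XOR p5) = true NOR true = false
((p3 XOR p2) NOR (((p6 NAND (p5 NOR p3)) NAND p5) XOR p5)) NOR p2 = false NOR true = false
(NOT (p1 NOR NOT ((p5 IFF p6) NOR (p6 NOR p5))) XOR (p1 NAND p5)) NAND (((p3 XOR p2) NOR (((p6 NAND (p5 NOR p3)) NAND p5) XOR p5)) NOR p2) = false NAND false = true

true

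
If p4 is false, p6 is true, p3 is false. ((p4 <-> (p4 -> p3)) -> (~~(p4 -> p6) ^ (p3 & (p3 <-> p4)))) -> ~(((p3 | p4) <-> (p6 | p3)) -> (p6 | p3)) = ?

False

p4 -> p3 = False -> False = True
p4 <-> (p4 -> p3) = False <-> True = False
p4 -> p6 = False -> True = True
~(p4 -> p6) = ~True = False
~~(p4 -> p6) = ~False = True
p3 <-> p4 = False <-> False = True
p3 & (p3 <-> p4) = False & True = False
~~(p4 -> p6) ^ (p3 & (p3 <-> p4)) = True ^ False = True
(p4 <-> (p4 -> p3)) -> (~~(p4 -> p6) ^ (p3 & (p3 <-> p4))) = False -> True = True
p3 | p4 = False | False = False
p6 | p3 = True | False = True
(p3 | p4) <-> (p6 | p3) = False <-> True = False
p6 | p3 = True | False = True
((p3 | p4) <-> (p6 | p3)) -> (p6 | p3) = False -> True = True
~(((p3 | p4) <-> (p6 | p3)) -> (p6 | p3)) = ~True = False
((p4 <-> (p4 -> p3)) -> (~~(p4 -> p6) ^ (p3 & (p3 <-> p4)))) -> ~(((p3 | p4) <-> (p6 | p3)) -> (p6 | p3)) = True -> False = False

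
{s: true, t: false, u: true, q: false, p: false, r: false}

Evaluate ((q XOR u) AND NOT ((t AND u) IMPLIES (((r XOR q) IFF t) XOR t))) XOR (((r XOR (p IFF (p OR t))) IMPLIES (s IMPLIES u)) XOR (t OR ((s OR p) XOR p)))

q XOR u = false XOR true = true
t AND u = false AND true = false
r XOR q = false XOR false = false
(r XOR q) IFF t = false IFF false = true
((r XOR q) IFF t) XOR t = true XOR false = true
(t AND u) IMPLIES (((r XOR q) IFF t) XOR t) = false IMPLIES true = true
NOT ((t AND u) IMPLIES (((r XOR q) IFF t) XOR t)) = NOT true = false
(q XOR u) AND NOT ((t AND u) IMPLIES (((r XOR q) IFF t) XOR t)) = true AND false = false
p OR t = false OR false = false
p IFF (p OR t) = false IFF false = true
r XOR (p IFF (p OR t)) = false XOR true = true
s IMPLIES u = true IMPLIES true = true
(r XOR (p IFF (p OR t))) IMPLIES (s IMPLIES u) = true IMPLIES true = true
s OR p = true OR false = true
(s OR p) XOR p = true XOR false = true
t OR ((s OR p) XOR p) = false OR true = true
((r XOR (p IFF (p OR t))) IMPLIES (s IMPLIES u)) XOR (t OR ((s OR p) XOR p)) = true XOR true = false
((q XOR u) AND NOT ((t AND u) IMPLIES (((r XOR q) IFF t) XOR t))) XOR (((r XOR (p IFF (p OR t))) IMPLIES (s IMPLIES u)) XOR (t OR ((s OR p) XOR p))) = false XOR false = false

false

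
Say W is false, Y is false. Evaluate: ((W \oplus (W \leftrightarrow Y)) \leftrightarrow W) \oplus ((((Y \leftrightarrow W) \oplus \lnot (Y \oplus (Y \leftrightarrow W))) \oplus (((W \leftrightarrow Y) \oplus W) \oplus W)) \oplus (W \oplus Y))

F

Substituting W=F, Y=F:
W \leftrightarrow Y = F \leftrightarrow F = T
W \oplus (W \leftrightarrow Y) = F \oplus T = T
(W \oplus (W \leftrightarrow Y)) \leftrightarrow W = T \leftrightarrow F = F
Y \leftrightarrow W = F \leftrightarrow F = T
Y \leftrightarrow W = F \leftrightarrow F = T
Y \oplus (Y \leftrightarrow W) = F \oplus T = T
\lnot (Y \oplus (Y \leftrightarrow W)) = \lnot T = F
(Y \leftrightarrow W) \oplus \lnot (Y \oplus (Y \leftrightarrow W)) = T \oplus F = T
W \leftrightarrow Y = F \leftrightarrow F = T
(W \leftrightarrow Y) \oplus W = T \oplus F = T
((W \leftrightarrow Y) \oplus W) \oplus W = T \oplus F = T
((Y \leftrightarrow W) \oplus \lnot (Y \oplus (Y \leftrightarrow W))) \oplus (((W \leftrightarrow Y) \oplus W) \oplus W) = T \oplus T = F
W \oplus Y = F \oplus F = F
(((Y \leftrightarrow W) \oplus \lnot (Y \oplus (Y \leftrightarrow W))) \oplus (((W \leftrightarrow Y) \oplus W) \oplus W)) \oplus (W \oplus Y) = F \oplus F = F
((W \oplus (W \leftrightarrow Y)) \leftrightarrow W) \oplus ((((Y \leftrightarrow W) \oplus \lnot (Y \oplus (Y \leftrightarrow W))) \oplus (((W \leftrightarrow Y) \oplus W) \oplus W)) \oplus (W \oplus Y)) = F \oplus F = F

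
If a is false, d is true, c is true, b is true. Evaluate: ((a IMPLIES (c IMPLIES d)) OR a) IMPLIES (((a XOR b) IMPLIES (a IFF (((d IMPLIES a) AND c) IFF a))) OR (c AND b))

Substituting a=F, d=T, c=T, b=T:
c IMPLIES d = T IMPLIES T = T
a IMPLIES (c IMPLIES d) = F IMPLIES T = T
(a IMPLIES (c IMPLIES d)) OR a = T OR F = T
a XOR b = F XOR T = T
d IMPLIES a = T IMPLIES F = F
(d IMPLIES a) AND c = F AND T = F
((d IMPLIES a) AND c) IFF a = F IFF F = T
a IFF (((d IMPLIES a) AND c) IFF a) = F IFF T = F
(a XOR b) IMPLIES (a IFF (((d IMPLIES a) AND c) IFF a)) = T IMPLIES F = F
c AND b = T AND T = T
((a XOR b) IMPLIES (a IFF (((d IMPLIES a) AND c) IFF a))) OR (c AND b) = F OR T = T
((a IMPLIES (c IMPLIES d)) OR a) IMPLIES (((a XOR b) IMPLIES (a IFF (((d IMPLIES a) AND c) IFF a))) OR (c AND b)) = T IMPLIES T = T

T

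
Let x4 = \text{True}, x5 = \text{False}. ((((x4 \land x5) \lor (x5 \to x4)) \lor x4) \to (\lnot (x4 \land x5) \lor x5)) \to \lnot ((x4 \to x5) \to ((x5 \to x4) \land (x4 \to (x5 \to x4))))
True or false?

x4 \land x5 = \text{True} \land \text{False} = \text{False}
x5 \to x4 = \text{False} \to \text{True} = \text{True}
(x4 \land x5) \lor (x5 \to x4) = \text{False} \lor \text{True} = \text{True}
((x4 \land x5) \lor (x5 \to x4)) \lor x4 = \text{True} \lor \text{True} = \text{True}
x4 \land x5 = \text{True} \land \text{False} = \text{False}
\lnot (x4 \land x5) = \lnot \text{False} = \text{True}
\lnot (x4 \land x5) \lor x5 = \text{True} \lor \text{False} = \text{True}
(((x4 \land x5) \lor (x5 \to x4)) \lor x4) \to (\lnot (x4 \land x5) \lor x5) = \text{True} \to \text{True} = \text{True}
x4 \to x5 = \text{True} \to \text{False} = \text{False}
x5 \to x4 = \text{False} \to \text{True} = \text{True}
x5 \to x4 = \text{False} \to \text{True} = \text{True}
x4 \to (x5 \to x4) = \text{True} \to \text{True} = \text{True}
(x5 \to x4) \land (x4 \to (x5 \to x4)) = \text{True} \land \text{True} = \text{True}
(x4 \to x5) \to ((x5 \to x4) \land (x4 \to (x5 \to x4))) = \text{False} \to \text{True} = \text{True}
\lnot ((x4 \to x5) \to ((x5 \to x4) \land (x4 \to (x5 \to x4)))) = \lnot \text{True} = \text{False}
((((x4 \land x5) \lor (x5 \to x4)) \lor x4) \to (\lnot (x4 \land x5) \lor x5)) \to \lnot ((x4 \to x5) \to ((x5 \to x4) \land (x4 \to (x5 \to x4)))) = \text{True} \to \text{False} = \text{False}

\text{False}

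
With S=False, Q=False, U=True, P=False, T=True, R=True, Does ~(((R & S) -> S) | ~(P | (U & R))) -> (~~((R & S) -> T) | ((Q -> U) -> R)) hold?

R & S = True & False = False
(R & S) -> S = False -> False = True
U & R = True & True = True
P | (U & R) = False | True = True
~(P | (U & R)) = ~True = False
((R & S) -> S) | ~(P | (U & R)) = True | False = True
~(((R & S) -> S) | ~(P | (U & R))) = ~True = False
R & S = True & False = False
(R & S) -> T = False -> True = True
~((R & S) -> T) = ~True = False
~~((R & S) -> T) = ~False = True
Q -> U = False -> True = True
(Q -> U) -> R = True -> True = True
~~((R & S) -> T) | ((Q -> U) -> R) = True | True = True
~(((R & S) -> S) | ~(P | (U & R))) -> (~~((R & S) -> T) | ((Q -> U) -> R)) = False -> True = True

True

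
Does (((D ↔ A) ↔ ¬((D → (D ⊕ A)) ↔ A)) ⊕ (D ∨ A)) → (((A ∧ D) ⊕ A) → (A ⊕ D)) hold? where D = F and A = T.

T

Substituting D=F, A=T:
D ↔ A = F ↔ T = F
D ⊕ A = F ⊕ T = T
D → (D ⊕ A) = F → T = T
(D → (D ⊕ A)) ↔ A = T ↔ T = T
¬((D → (D ⊕ A)) ↔ A) = ¬T = F
(D ↔ A) ↔ ¬((D → (D ⊕ A)) ↔ A) = F ↔ F = T
D ∨ A = F ∨ T = T
((D ↔ A) ↔ ¬((D → (D ⊕ A)) ↔ A)) ⊕ (D ∨ A) = T ⊕ T = F
A ∧ D = T ∧ F = F
(A ∧ D) ⊕ A = F ⊕ T = T
A ⊕ D = T ⊕ F = T
((A ∧ D) ⊕ A) → (A ⊕ D) = T → T = T
(((D ↔ A) ↔ ¬((D → (D ⊕ A)) ↔ A)) ⊕ (D ∨ A)) → (((A ∧ D) ⊕ A) → (A ⊕ D)) = F → T = T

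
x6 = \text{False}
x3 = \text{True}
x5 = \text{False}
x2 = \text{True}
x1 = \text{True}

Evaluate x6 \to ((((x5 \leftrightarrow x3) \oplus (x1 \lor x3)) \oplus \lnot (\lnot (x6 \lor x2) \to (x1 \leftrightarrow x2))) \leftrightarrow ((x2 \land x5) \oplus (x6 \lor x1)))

\text{True}

x5 \leftrightarrow x3 = \text{False} \leftrightarrow \text{True} = \text{False}
x1 \lor x3 = \text{True} \lor \text{True} = \text{True}
(x5 \leftrightarrow x3) \oplus (x1 \lor x3) = \text{False} \oplus \text{True} = \text{True}
x6 \lor x2 = \text{False} \lor \text{True} = \text{True}
\lnot (x6 \lor x2) = \lnot \text{True} = \text{False}
x1 \leftrightarrow x2 = \text{True} \leftrightarrow \text{True} = \text{True}
\lnot (x6 \lor x2) \to (x1 \leftrightarrow x2) = \text{False} \to \text{True} = \text{True}
\lnot (\lnot (x6 \lor x2) \to (x1 \leftrightarrow x2)) = \lnot \text{True} = \text{False}
((x5 \leftrightarrow x3) \oplus (x1 \lor x3)) \oplus \lnot (\lnot (x6 \lor x2) \to (x1 \leftrightarrow x2)) = \text{True} \oplus \text{False} = \text{True}
x2 \land x5 = \text{True} \land \text{False} = \text{False}
x6 \lor x1 = \text{False} \lor \text{True} = \text{True}
(x2 \land x5) \oplus (x6 \lor x1) = \text{False} \oplus \text{True} = \text{True}
(((x5 \leftrightarrow x3) \oplus (x1 \lor x3)) \oplus \lnot (\lnot (x6 \lor x2) \to (x1 \leftrightarrow x2))) \leftrightarrow ((x2 \land x5) \oplus (x6 \lor x1)) = \text{True} \leftrightarrow \text{True} = \text{True}
x6 \to ((((x5 \leftrightarrow x3) \oplus (x1 \lor x3)) \oplus \lnot (\lnot (x6 \lor x2) \to (x1 \leftrightarrow x2))) \leftrightarrow ((x2 \land x5) \oplus (x6 \lor x1))) = \text{False} \to \text{True} = \text{True}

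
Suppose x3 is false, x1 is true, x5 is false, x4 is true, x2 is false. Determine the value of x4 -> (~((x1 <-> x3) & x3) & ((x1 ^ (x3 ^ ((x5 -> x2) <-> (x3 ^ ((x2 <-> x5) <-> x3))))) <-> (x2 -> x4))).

x1 <-> x3 = 1 <-> 0 = 0
(x1 <-> x3) & x3 = 0 & 0 = 0
~((x1 <-> x3) & x3) = ~0 = 1
x5 -> x2 = 0 -> 0 = 1
x2 <-> x5 = 0 <-> 0 = 1
(x2 <-> x5) <-> x3 = 1 <-> 0 = 0
x3 ^ ((x2 <-> x5) <-> x3) = 0 ^ 0 = 0
(x5 -> x2) <-> (x3 ^ ((x2 <-> x5) <-> x3)) = 1 <-> 0 = 0
x3 ^ ((x5 -> x2) <-> (x3 ^ ((x2 <-> x5) <-> x3))) = 0 ^ 0 = 0
x1 ^ (x3 ^ ((x5 -> x2) <-> (x3 ^ ((x2 <-> x5) <-> x3)))) = 1 ^ 0 = 1
x2 -> x4 = 0 -> 1 = 1
(x1 ^ (x3 ^ ((x5 -> x2) <-> (x3 ^ ((x2 <-> x5) <-> x3))))) <-> (x2 -> x4) = 1 <-> 1 = 1
~((x1 <-> x3) & x3) & ((x1 ^ (x3 ^ ((x5 -> x2) <-> (x3 ^ ((x2 <-> x5) <-> x3))))) <-> (x2 -> x4)) = 1 & 1 = 1
x4 -> (~((x1 <-> x3) & x3) & ((x1 ^ (x3 ^ ((x5 -> x2) <-> (x3 ^ ((x2 <-> x5) <-> x3))))) <-> (x2 -> x4))) = 1 -> 1 = 1

1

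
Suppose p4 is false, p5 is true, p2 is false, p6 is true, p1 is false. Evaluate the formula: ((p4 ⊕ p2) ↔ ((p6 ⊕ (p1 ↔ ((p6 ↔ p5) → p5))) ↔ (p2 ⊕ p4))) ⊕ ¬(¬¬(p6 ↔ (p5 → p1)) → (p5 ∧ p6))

T

p4 ⊕ p2 = F ⊕ F = F
p6 ↔ p5 = T ↔ T = T
(p6 ↔ p5) → p5 = T → T = T
p1 ↔ ((p6 ↔ p5) → p5) = F ↔ T = F
p6 ⊕ (p1 ↔ ((p6 ↔ p5) → p5)) = T ⊕ F = T
p2 ⊕ p4 = F ⊕ F = F
(p6 ⊕ (p1 ↔ ((p6 ↔ p5) → p5))) ↔ (p2 ⊕ p4) = T ↔ F = F
(p4 ⊕ p2) ↔ ((p6 ⊕ (p1 ↔ ((p6 ↔ p5) → p5))) ↔ (p2 ⊕ p4)) = F ↔ F = T
p5 → p1 = T → F = F
p6 ↔ (p5 → p1) = T ↔ F = F
¬(p6 ↔ (p5 → p1)) = ¬F = T
¬¬(p6 ↔ (p5 → p1)) = ¬T = F
p5 ∧ p6 = T ∧ T = T
¬¬(p6 ↔ (p5 → p1)) → (p5 ∧ p6) = F → T = T
¬(¬¬(p6 ↔ (p5 → p1)) → (p5 ∧ p6)) = ¬T = F
((p4 ⊕ p2) ↔ ((p6 ⊕ (p1 ↔ ((p6 ↔ p5) → p5))) ↔ (p2 ⊕ p4))) ⊕ ¬(¬¬(p6 ↔ (p5 → p1)) → (p5 ∧ p6)) = T ⊕ F = T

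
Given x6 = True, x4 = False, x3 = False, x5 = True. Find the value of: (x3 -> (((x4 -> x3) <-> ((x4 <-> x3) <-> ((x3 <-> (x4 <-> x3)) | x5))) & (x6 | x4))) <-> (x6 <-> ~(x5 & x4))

x4 -> x3 = False -> False = True
x4 <-> x3 = False <-> False = True
x4 <-> x3 = False <-> False = True
x3 <-> (x4 <-> x3) = False <-> True = False
(x3 <-> (x4 <-> x3)) | x5 = False | True = True
(x4 <-> x3) <-> ((x3 <-> (x4 <-> x3)) | x5) = True <-> True = True
(x4 -> x3) <-> ((x4 <-> x3) <-> ((x3 <-> (x4 <-> x3)) | x5)) = True <-> True = True
x6 | x4 = True | False = True
((x4 -> x3) <-> ((x4 <-> x3) <-> ((x3 <-> (x4 <-> x3)) | x5))) & (x6 | x4) = True & True = True
x3 -> (((x4 -> x3) <-> ((x4 <-> x3) <-> ((x3 <-> (x4 <-> x3)) | x5))) & (x6 | x4)) = False -> True = True
x5 & x4 = True & False = False
~(x5 & x4) = ~False = True
x6 <-> ~(x5 & x4) = True <-> True = True
(x3 -> (((x4 -> x3) <-> ((x4 <-> x3) <-> ((x3 <-> (x4 <-> x3)) | x5))) & (x6 | x4))) <-> (x6 <-> ~(x5 & x4)) = True <-> True = True

True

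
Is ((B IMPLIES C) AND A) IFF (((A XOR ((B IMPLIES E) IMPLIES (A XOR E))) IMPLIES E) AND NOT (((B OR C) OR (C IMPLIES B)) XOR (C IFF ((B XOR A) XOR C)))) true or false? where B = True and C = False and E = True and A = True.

False

Substituting B=True, C=False, E=True, A=True:
B IMPLIES C = True IMPLIES False = False
(B IMPLIES C) AND A = False AND True = False
B IMPLIES E = True IMPLIES True = True
A XOR E = True XOR True = False
(B IMPLIES E) IMPLIES (A XOR E) = True IMPLIES False = False
A XOR ((B IMPLIES E) IMPLIES (A XOR E)) = True XOR False = True
(A XOR ((B IMPLIES E) IMPLIES (A XOR E))) IMPLIES E = True IMPLIES True = True
B OR C = True OR False = True
C IMPLIES B = False IMPLIES True = True
(B OR C) OR (C IMPLIES B) = True OR True = True
B XOR A = True XOR True = False
(B XOR A) XOR C = False XOR False = False
C IFF ((B XOR A) XOR C) = False IFF False = True
((B OR C) OR (C IMPLIES B)) XOR (C IFF ((B XOR A) XOR C)) = True XOR True = False
NOT (((B OR C) OR (C IMPLIES B)) XOR (C IFF ((B XOR A) XOR C))) = NOT False = True
((A XOR ((B IMPLIES E) IMPLIES (A XOR E))) IMPLIES E) AND NOT (((B OR C) OR (C IMPLIES B)) XOR (C IFF ((B XOR A) XOR C))) = True AND True = True
((B IMPLIES C) AND A) IFF (((A XOR ((B IMPLIES E) IMPLIES (A XOR E))) IMPLIES E) AND NOT (((B OR C) OR (C IMPLIES B)) XOR (C IFF ((B XOR A) XOR C)))) = False IFF True = False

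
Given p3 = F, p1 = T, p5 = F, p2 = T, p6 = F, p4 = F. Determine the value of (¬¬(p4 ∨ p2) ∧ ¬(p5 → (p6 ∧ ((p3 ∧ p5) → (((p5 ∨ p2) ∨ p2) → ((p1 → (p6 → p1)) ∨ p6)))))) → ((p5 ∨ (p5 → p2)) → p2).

p4 ∨ p2 = F ∨ T = T
¬(p4 ∨ p2) = ¬T = F
¬¬(p4 ∨ p2) = ¬F = T
p3 ∧ p5 = F ∧ F = F
p5 ∨ p2 = F ∨ T = T
(p5 ∨ p2) ∨ p2 = T ∨ T = T
p6 → p1 = F → T = T
p1 → (p6 → p1) = T → T = T
(p1 → (p6 → p1)) ∨ p6 = T ∨ F = T
((p5 ∨ p2) ∨ p2) → ((p1 → (p6 → p1)) ∨ p6) = T → T = T
(p3 ∧ p5) → (((p5 ∨ p2) ∨ p2) → ((p1 → (p6 → p1)) ∨ p6)) = F → T = T
p6 ∧ ((p3 ∧ p5) → (((p5 ∨ p2) ∨ p2) → ((p1 → (p6 → p1)) ∨ p6))) = F ∧ T = F
p5 → (p6 ∧ ((p3 ∧ p5) → (((p5 ∨ p2) ∨ p2) → ((p1 → (p6 → p1)) ∨ p6)))) = F → F = T
¬(p5 → (p6 ∧ ((p3 ∧ p5) → (((p5 ∨ p2) ∨ p2) → ((p1 → (p6 → p1)) ∨ p6))))) = ¬T = F
¬¬(p4 ∨ p2) ∧ ¬(p5 → (p6 ∧ ((p3 ∧ p5) → (((p5 ∨ p2) ∨ p2) → ((p1 → (p6 → p1)) ∨ p6))))) = T ∧ F = F
p5 → p2 = F → T = T
p5 ∨ (p5 → p2) = F ∨ T = T
(p5 ∨ (p5 → p2)) → p2 = T → T = T
(¬¬(p4 ∨ p2) ∧ ¬(p5 → (p6 ∧ ((p3 ∧ p5) → (((p5 ∨ p2) ∨ p2) → ((p1 → (p6 → p1)) ∨ p6)))))) → ((p5 ∨ (p5 → p2)) → p2) = F → T = T

T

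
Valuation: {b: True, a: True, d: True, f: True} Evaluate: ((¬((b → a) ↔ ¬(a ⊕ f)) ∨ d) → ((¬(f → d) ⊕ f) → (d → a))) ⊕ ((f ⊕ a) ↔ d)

b → a = True → True = True
a ⊕ f = True ⊕ True = False
¬(a ⊕ f) = ¬False = True
(b → a) ↔ ¬(a ⊕ f) = True ↔ True = True
¬((b → a) ↔ ¬(a ⊕ f)) = ¬True = False
¬((b → a) ↔ ¬(a ⊕ f)) ∨ d = False ∨ True = True
f → d = True → True = True
¬(f → d) = ¬True = False
¬(f → d) ⊕ f = False ⊕ True = True
d → a = True → True = True
(¬(f → d) ⊕ f) → (d → a) = True → True = True
(¬((b → a) ↔ ¬(a ⊕ f)) ∨ d) → ((¬(f → d) ⊕ f) → (d → a)) = True → True = True
f ⊕ a = True ⊕ True = False
(f ⊕ a) ↔ d = False ↔ True = False
((¬((b → a) ↔ ¬(a ⊕ f)) ∨ d) → ((¬(f → d) ⊕ f) → (d → a))) ⊕ ((f ⊕ a) ↔ d) = True ⊕ False = True

True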